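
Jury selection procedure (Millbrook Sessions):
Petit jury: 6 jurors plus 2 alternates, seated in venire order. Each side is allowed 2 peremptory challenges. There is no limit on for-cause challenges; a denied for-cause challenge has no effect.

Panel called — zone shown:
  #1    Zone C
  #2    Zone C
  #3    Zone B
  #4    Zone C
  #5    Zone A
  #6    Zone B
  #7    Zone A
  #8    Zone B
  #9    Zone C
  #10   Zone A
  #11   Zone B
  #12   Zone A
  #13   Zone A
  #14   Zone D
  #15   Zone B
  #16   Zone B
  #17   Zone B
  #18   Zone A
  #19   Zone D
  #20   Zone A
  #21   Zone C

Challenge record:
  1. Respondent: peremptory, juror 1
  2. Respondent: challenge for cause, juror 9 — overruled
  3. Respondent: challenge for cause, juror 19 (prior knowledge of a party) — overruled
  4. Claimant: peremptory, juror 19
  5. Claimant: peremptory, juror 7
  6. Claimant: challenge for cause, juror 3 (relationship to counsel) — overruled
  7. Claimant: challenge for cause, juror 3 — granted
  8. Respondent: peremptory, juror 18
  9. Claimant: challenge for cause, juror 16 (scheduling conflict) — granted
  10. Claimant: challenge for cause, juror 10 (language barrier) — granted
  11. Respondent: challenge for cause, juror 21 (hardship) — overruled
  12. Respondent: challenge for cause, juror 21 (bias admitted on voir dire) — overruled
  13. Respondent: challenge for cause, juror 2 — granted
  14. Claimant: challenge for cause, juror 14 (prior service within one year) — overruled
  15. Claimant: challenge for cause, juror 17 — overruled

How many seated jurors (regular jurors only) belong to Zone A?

1

Removed: #1, #2, #3, #7, #10, #16, #18, #19.
Seated jurors 1–6: #4, #5, #6, #8, #9, #11 (alternates #12, #13 not counted).
Of those, in Zone A: #5 → 1.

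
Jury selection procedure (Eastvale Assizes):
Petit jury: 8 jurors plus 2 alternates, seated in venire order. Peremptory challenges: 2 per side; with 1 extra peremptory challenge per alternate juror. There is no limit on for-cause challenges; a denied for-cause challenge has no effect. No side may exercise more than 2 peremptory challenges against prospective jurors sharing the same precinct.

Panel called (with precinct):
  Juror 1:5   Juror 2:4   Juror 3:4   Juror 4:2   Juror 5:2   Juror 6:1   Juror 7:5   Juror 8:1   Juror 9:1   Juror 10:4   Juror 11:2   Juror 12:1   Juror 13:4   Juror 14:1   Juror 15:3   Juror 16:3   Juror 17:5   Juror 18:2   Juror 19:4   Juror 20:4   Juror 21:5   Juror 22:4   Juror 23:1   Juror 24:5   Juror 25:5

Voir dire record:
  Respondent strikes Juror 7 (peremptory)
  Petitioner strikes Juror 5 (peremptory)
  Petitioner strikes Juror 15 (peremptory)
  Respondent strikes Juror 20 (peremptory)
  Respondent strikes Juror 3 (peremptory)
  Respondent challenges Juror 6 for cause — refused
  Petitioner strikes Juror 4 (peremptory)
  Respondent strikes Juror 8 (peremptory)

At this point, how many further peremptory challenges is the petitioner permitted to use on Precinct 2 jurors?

Petitioner peremptories so far: #5, #15, #4 — 3 of 4 used, 1 left overall.
Against Precinct 2: #5, #4 — 2 used; per-precinct cap 2 leaves 0.
Binding limit: min(1, 0) = 0.

0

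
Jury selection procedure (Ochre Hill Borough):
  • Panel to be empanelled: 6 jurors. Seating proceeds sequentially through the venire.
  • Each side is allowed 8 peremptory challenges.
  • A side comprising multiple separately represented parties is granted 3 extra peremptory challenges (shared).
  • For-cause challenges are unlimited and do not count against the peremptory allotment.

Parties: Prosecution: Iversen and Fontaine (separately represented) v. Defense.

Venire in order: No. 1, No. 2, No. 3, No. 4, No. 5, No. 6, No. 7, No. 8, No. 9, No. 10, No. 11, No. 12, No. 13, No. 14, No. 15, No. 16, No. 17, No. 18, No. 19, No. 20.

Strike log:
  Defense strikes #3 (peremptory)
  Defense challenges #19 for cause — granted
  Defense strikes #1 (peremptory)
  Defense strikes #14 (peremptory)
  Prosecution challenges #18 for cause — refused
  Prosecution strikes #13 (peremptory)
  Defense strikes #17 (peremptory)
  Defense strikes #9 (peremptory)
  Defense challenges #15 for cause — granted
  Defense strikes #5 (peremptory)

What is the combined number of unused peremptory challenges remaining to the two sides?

12

Prosecution allotment: 8 base + 3 multi-party = 11. Defense allotment: 8.
Prosecution peremptories used: #13 — 1 (the for-cause on #18 doesn't count).
Defense peremptories used: #3, #1, #14, #17, #9, #5 — 6 (for-cause on #19, #15 don't count).
Remaining: (11 − 1) + (8 − 6) = 12.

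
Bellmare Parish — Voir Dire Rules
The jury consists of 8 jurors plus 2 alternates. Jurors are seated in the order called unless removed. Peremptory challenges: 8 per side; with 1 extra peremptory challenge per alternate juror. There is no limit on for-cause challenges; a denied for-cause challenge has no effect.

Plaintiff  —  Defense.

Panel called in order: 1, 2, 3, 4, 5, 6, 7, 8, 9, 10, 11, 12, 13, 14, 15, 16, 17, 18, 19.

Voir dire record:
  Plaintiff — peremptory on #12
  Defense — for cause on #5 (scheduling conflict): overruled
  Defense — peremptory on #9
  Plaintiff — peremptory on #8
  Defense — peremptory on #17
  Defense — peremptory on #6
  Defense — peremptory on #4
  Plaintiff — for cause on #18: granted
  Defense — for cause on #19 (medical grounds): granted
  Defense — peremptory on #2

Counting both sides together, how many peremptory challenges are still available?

Plaintiff allotment: 8 base + 1 × 2 alternates = 10. Defense allotment: 8 base + 1 × 2 alternates = 10.
Plaintiff peremptories used: #12, #8 — 2 (the for-cause on #18 doesn't count).
Defense peremptories used: #9, #17, #6, #4, #2 — 5 (for-cause on #5, #19 don't count).
Remaining: (10 − 2) + (10 − 5) = 13.

13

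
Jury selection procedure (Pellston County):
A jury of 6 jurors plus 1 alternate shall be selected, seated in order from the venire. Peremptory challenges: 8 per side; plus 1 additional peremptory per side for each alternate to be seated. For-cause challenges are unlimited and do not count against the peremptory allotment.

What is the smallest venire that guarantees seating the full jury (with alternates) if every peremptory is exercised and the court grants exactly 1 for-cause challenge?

Seats to fill: 6 + 1 alternates = 7.
Peremptories: 8 + 1×1 = 9 per side × 2 sides = 18.
For-cause removals: 1.
Minimum venire: 7 + 18 + 1 = 26.

26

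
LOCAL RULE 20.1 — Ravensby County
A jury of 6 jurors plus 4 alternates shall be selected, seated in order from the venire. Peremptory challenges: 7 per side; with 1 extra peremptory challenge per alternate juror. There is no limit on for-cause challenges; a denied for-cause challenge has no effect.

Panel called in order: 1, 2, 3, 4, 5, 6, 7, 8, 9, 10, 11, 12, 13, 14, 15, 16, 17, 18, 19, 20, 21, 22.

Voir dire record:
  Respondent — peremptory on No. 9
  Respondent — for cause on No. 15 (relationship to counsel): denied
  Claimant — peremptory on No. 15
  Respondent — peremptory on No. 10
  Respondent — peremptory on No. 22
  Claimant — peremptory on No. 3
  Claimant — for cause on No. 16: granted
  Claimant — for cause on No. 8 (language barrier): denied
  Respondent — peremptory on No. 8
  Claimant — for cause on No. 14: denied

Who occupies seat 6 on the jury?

Removed: #3, #8, #9, #10, #15, #16, #22. (#14 stays — for-cause denied.)
Seating in order: seats 1–6 → #1, #2, #4, #5, #6, #7; alternates → #11, #12, #13, #14.
So seat 6 is #7.

7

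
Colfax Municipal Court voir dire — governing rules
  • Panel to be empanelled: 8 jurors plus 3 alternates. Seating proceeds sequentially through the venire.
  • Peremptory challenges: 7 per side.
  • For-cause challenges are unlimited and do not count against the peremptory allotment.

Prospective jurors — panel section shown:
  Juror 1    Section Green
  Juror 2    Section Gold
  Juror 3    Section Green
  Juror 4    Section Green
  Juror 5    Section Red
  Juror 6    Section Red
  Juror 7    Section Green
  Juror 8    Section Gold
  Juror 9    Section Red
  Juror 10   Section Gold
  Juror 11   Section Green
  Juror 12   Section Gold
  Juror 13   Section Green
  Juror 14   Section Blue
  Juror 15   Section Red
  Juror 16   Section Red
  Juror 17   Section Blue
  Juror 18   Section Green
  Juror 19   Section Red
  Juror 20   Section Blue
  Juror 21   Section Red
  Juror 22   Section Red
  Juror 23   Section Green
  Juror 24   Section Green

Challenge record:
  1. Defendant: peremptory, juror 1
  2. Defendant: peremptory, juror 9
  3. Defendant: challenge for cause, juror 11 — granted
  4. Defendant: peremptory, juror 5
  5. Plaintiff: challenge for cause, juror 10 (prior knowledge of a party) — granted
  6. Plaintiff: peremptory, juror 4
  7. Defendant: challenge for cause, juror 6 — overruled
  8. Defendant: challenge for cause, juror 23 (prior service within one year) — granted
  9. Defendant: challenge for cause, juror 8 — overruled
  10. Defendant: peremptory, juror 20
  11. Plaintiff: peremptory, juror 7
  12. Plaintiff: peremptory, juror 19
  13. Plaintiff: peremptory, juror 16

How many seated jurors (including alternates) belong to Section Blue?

2

Removed: #1, #4, #5, #7, #9, #10, #11, #16, #19, #20, #23.
Seated (11 incl. alternates): #2, #3, #6, #8, #12, #13, #14, #15, #17, #18, #21.
Of those, in Section Blue: #14, #17 → 2.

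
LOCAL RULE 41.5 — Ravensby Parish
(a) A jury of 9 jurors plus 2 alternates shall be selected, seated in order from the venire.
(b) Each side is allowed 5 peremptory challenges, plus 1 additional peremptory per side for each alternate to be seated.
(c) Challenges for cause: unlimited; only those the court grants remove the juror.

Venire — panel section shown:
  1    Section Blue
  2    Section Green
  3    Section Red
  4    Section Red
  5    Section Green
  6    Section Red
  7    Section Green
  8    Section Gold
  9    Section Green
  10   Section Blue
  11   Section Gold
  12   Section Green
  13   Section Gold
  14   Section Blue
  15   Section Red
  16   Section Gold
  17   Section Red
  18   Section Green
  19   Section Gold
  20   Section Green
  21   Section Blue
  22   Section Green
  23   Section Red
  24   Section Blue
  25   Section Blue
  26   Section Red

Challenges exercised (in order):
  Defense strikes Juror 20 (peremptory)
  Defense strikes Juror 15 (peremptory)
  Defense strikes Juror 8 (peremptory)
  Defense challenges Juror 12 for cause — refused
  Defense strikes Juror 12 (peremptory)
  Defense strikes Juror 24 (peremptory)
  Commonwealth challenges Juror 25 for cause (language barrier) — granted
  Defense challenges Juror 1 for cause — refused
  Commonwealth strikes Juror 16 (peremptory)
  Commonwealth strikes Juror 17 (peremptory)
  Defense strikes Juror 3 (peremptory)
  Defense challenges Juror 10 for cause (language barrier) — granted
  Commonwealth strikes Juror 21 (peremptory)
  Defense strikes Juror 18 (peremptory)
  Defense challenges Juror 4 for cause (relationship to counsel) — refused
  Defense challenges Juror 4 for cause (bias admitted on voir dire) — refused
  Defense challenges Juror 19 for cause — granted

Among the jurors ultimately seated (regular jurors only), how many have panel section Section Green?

4

Removed: #3, #8, #10, #12, #15, #16, #17, #18, #19, #20, #21, #24, #25.
Seated jurors 1–9: #1, #2, #4, #5, #6, #7, #9, #11, #13 (alternates #14, #22 not counted).
Of those, in Section Green: #2, #5, #7, #9 → 4.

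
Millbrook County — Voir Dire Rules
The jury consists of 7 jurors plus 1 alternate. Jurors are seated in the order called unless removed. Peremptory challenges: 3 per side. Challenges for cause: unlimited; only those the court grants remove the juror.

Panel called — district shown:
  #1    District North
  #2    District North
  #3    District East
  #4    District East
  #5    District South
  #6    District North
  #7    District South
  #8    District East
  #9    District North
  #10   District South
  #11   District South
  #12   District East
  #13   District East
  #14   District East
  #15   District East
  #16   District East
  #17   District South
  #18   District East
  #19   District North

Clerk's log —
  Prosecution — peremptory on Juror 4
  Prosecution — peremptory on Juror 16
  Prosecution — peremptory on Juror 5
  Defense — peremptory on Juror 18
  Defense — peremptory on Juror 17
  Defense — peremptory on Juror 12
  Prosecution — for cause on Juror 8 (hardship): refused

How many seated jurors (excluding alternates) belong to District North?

4

Removed: #4, #5, #12, #16, #17, #18.
Seated jurors 1–7: #1, #2, #3, #6, #7, #8, #9 (alternates #10 not counted).
Of those, in District North: #1, #2, #6, #9 → 4.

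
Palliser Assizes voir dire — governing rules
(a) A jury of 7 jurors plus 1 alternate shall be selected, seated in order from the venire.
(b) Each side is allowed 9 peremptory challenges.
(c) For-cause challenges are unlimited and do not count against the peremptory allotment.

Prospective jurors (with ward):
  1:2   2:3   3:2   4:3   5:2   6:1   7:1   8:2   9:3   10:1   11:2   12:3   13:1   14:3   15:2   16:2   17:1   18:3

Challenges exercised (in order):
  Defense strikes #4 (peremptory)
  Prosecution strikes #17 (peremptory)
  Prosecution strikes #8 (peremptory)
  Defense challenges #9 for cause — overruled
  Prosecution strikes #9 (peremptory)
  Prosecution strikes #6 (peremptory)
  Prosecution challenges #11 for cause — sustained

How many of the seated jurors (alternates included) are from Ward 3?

2

Removed: #4, #6, #8, #9, #11, #17.
Seated (8 incl. alternates): #1, #2, #3, #5, #7, #10, #12, #13.
Of those, in Ward 3: #2, #12 → 2.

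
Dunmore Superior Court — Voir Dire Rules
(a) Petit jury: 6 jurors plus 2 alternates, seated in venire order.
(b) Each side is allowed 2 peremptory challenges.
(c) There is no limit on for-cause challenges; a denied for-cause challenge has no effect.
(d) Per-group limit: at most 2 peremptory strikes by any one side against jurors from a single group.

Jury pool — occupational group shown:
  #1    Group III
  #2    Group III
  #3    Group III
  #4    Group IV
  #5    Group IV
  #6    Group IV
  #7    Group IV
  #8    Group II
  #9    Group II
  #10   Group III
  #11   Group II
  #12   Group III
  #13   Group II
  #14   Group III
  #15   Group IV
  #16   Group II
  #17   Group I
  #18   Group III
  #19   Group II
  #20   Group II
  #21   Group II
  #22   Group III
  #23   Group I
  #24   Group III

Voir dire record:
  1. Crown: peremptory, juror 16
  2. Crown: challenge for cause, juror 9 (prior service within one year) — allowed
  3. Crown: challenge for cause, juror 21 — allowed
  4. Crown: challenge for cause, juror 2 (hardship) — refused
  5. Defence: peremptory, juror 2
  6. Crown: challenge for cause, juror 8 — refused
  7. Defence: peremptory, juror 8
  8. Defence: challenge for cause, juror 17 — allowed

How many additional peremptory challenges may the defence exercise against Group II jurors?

Defence peremptories so far: #2, #8 — 2 of 2 used, 0 left overall.
Against Group II: #8 — 1 used; per-group cap 2 leaves 1.
Binding limit: min(0, 1) = 0.

0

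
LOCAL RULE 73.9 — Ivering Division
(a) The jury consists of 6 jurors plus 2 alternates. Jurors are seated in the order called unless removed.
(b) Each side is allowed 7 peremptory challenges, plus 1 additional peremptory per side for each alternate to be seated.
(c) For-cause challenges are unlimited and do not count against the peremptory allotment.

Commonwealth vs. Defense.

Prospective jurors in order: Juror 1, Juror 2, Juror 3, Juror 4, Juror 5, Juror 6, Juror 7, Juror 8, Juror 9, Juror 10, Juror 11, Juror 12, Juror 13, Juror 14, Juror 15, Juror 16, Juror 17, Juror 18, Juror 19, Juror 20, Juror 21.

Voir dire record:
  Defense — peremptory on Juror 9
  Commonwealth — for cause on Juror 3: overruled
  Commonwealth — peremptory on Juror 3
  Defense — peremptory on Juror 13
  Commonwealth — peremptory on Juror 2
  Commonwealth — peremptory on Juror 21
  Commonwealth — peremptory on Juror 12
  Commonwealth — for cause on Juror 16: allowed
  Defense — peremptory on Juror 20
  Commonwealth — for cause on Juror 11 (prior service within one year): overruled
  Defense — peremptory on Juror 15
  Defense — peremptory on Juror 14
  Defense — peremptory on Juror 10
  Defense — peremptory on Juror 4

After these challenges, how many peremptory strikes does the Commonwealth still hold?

Commonwealth allotment: 7 base + 1 × 2 alternates = 9.
Commonwealth peremptories used: #3, #2, #21, #12 — 4 (for-cause on #3, #16, #11 don't count).
Remaining: 9 − 4 = 5.

5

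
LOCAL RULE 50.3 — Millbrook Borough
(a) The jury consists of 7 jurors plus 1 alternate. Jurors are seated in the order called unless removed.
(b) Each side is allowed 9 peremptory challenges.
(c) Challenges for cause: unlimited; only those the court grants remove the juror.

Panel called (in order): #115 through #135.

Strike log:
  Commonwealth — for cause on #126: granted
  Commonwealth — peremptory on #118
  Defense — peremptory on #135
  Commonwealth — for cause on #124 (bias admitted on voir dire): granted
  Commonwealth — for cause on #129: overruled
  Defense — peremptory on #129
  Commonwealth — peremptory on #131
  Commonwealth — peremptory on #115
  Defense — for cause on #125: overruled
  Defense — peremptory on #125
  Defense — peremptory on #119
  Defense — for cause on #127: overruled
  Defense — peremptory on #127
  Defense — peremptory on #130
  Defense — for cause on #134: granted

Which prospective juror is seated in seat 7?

Removed: #115, #118, #119, #124, #125, #126, #127, #129, #130, #131, #134, #135.
Filling seats in venire order through position 7: #116, #117, #120, #121, #122, #123, #128.
So seat 7 is #128.

128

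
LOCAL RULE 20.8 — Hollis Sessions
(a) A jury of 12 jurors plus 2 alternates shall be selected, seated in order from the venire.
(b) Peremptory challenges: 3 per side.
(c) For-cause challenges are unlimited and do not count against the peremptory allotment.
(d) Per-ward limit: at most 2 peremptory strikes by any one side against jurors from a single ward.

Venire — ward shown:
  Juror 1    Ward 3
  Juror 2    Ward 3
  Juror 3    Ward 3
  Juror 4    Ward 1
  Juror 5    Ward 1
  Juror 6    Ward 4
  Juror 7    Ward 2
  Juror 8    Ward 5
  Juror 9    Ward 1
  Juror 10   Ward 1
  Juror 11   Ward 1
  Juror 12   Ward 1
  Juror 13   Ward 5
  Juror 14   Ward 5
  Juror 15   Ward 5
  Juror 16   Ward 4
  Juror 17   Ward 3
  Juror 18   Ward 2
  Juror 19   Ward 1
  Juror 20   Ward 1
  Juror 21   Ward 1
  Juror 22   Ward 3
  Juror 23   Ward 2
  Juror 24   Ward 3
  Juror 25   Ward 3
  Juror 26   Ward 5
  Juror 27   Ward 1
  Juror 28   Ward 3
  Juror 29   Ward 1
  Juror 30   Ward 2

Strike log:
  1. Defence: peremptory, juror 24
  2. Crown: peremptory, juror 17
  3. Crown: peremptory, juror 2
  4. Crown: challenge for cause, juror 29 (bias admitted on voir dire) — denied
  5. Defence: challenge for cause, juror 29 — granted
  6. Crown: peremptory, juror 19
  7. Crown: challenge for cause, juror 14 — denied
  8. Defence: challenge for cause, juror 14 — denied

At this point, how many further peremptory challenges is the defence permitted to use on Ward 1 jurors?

Defence peremptories so far: #24 — 1 of 3 used, 2 left overall.
Against Ward 1: none yet — per-ward cap 2 leaves 2.
Binding limit: min(2, 2) = 2.

2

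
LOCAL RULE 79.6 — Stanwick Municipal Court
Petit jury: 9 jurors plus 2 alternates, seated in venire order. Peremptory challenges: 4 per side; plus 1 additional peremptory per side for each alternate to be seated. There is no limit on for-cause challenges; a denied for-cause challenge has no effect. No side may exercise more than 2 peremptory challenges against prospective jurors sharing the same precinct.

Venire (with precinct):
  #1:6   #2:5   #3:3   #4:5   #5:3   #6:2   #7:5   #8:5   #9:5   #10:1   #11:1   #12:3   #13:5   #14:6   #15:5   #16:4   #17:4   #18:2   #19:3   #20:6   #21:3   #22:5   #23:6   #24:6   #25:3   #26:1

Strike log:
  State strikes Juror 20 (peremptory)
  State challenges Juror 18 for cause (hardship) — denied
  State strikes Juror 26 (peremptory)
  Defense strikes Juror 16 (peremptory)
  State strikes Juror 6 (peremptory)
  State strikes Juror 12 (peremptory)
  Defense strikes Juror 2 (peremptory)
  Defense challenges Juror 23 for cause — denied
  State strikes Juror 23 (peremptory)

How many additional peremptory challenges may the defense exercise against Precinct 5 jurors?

Defense peremptories so far: #16, #2 — 2 of 6 used, 4 left overall.
Against Precinct 5: #2 — 1 used; per-precinct cap 2 leaves 1.
Binding limit: min(4, 1) = 1.

1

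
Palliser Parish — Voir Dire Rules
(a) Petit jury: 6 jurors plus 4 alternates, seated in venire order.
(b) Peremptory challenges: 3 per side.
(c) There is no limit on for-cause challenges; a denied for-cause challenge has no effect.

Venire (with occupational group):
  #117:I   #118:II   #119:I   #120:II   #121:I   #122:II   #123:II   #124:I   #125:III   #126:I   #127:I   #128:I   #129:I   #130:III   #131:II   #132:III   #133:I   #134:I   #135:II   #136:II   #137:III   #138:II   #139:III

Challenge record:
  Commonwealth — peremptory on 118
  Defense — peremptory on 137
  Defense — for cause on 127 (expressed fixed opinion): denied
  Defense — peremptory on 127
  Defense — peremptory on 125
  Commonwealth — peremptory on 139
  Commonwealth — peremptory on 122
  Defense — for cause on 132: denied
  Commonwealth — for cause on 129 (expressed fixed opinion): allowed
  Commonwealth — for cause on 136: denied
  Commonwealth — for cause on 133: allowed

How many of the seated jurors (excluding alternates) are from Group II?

Removed: #118, #122, #125, #127, #129, #133, #137, #139.
Seated jurors 1–6: #117, #119, #120, #121, #123, #124 (alternates #126, #128, #130, #131 not counted).
Of those, in Group II: #120, #123 → 2.

2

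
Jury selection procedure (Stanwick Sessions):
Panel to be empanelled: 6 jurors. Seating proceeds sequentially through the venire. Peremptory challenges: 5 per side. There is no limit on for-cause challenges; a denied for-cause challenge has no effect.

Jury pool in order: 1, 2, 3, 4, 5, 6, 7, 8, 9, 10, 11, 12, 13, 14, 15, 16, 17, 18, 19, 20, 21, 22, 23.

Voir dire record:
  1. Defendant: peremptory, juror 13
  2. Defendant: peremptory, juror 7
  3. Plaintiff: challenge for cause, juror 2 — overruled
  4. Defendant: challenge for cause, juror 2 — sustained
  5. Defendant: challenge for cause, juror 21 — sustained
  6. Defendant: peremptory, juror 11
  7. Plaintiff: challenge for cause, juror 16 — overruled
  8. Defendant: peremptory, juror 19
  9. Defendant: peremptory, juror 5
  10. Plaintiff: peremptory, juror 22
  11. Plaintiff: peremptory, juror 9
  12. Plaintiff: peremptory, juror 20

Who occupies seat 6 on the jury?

10

Removed: #2, #5, #7, #9, #11, #13, #19, #20, #21, #22. (#16 stays — for-cause denied.)
Seating in order: seats 1–6 → #1, #3, #4, #6, #8, #10.
So seat 6 is #10.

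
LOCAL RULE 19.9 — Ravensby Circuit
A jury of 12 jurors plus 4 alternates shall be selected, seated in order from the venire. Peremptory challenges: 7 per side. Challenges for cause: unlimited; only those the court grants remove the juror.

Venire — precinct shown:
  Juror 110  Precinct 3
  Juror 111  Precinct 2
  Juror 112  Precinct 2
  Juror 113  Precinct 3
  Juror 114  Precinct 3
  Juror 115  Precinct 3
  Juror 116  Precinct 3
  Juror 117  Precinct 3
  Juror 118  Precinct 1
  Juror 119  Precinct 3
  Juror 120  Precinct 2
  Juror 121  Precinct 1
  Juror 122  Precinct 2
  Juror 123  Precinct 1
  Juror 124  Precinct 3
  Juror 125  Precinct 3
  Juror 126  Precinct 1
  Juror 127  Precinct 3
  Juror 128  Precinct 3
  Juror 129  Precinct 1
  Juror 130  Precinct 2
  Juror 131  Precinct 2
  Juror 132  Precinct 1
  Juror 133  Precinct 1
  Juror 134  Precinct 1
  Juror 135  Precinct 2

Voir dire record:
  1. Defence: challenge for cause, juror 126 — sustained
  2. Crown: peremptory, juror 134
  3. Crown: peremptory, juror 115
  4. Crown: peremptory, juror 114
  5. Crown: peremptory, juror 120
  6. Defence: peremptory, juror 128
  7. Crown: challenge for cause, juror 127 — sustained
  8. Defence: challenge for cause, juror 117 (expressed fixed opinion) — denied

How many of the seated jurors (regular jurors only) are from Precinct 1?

3

Removed: #114, #115, #120, #126, #127, #128, #134.
Seated jurors 1–12: #110, #111, #112, #113, #116, #117, #118, #119, #121, #122, #123, #124 (alternates #125, #129, #130, #131 not counted).
Of those, in Precinct 1: #118, #121, #123 → 3.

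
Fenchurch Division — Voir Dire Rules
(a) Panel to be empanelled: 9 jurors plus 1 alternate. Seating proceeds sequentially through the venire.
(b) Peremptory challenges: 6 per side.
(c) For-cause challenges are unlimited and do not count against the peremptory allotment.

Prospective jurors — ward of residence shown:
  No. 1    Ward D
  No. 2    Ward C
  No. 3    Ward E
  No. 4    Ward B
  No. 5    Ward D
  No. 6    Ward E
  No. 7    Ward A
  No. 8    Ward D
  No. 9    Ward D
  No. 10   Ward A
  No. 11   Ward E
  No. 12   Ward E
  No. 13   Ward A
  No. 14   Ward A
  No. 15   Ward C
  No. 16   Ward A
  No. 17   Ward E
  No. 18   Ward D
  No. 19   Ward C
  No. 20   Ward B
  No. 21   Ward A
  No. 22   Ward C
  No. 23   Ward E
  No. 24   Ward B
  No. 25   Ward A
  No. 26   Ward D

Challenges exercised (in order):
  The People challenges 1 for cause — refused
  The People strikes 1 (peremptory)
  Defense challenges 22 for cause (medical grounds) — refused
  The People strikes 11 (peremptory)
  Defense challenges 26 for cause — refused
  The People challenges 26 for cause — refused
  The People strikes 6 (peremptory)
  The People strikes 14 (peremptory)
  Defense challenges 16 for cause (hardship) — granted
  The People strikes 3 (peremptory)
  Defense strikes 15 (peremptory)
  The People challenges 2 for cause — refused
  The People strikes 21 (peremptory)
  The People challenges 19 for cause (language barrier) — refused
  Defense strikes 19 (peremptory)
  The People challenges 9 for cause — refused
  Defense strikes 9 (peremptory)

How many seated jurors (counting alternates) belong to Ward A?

3

Removed: #1, #3, #6, #9, #11, #14, #15, #16, #19, #21.
Seated (10 incl. alternates): #2, #4, #5, #7, #8, #10, #12, #13, #17, #18.
Of those, in Ward A: #7, #10, #13 → 3.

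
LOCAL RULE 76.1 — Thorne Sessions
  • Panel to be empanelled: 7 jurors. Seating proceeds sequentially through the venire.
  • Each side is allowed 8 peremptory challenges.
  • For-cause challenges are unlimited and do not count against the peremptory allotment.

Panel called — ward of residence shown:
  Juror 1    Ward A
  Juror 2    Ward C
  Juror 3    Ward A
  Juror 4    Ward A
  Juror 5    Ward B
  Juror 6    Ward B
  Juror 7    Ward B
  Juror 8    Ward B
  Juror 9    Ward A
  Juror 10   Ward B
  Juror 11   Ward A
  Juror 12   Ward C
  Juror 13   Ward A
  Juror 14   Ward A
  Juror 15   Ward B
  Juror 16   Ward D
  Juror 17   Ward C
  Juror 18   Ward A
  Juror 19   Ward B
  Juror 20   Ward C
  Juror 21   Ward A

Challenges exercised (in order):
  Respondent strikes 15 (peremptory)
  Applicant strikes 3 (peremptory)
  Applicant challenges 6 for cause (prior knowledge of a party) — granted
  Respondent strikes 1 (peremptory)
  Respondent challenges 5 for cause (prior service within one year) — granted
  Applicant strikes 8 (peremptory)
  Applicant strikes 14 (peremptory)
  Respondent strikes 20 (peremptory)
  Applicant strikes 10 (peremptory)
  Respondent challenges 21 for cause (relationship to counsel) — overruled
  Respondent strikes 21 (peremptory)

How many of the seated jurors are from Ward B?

Removed: #1, #3, #5, #6, #8, #10, #14, #15, #20, #21.
Seated jurors 1–7: #2, #4, #7, #9, #11, #12, #13.
Of those, in Ward B: #7 → 1.

1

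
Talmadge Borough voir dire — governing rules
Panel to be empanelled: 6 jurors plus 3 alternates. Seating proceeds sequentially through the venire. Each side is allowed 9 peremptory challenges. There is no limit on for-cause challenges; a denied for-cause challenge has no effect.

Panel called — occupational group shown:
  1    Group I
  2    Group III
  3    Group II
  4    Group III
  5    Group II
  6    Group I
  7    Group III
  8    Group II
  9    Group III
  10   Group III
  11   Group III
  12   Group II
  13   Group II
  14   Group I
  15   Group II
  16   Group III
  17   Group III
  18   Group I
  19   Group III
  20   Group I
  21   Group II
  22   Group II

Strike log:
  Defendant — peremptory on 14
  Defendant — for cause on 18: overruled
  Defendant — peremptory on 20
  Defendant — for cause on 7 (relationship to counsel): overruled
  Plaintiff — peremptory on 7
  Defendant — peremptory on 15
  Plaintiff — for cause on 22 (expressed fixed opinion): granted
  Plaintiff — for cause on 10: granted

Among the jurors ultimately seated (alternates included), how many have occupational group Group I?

2

Removed: #7, #10, #14, #15, #20, #22.
Seated (9 incl. alternates): #1, #2, #3, #4, #5, #6, #8, #9, #11.
Of those, in Group I: #1, #6 → 2.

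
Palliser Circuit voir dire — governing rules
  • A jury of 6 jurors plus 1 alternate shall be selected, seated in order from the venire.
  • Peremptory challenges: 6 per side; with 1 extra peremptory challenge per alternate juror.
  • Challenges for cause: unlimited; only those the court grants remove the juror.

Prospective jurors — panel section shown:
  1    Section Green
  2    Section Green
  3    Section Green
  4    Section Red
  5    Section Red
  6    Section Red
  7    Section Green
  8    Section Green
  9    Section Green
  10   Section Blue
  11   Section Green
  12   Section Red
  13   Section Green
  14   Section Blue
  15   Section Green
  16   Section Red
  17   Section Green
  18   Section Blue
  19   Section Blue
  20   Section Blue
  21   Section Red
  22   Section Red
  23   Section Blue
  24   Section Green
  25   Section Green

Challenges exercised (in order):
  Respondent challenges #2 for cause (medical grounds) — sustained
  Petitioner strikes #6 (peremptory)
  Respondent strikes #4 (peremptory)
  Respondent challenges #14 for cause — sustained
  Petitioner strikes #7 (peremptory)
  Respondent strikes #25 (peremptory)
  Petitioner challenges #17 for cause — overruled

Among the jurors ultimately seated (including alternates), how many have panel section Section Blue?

1

Removed: #2, #4, #6, #7, #14, #25.
Seated (7 incl. alternates): #1, #3, #5, #8, #9, #10, #11.
Of those, in Section Blue: #10 → 1.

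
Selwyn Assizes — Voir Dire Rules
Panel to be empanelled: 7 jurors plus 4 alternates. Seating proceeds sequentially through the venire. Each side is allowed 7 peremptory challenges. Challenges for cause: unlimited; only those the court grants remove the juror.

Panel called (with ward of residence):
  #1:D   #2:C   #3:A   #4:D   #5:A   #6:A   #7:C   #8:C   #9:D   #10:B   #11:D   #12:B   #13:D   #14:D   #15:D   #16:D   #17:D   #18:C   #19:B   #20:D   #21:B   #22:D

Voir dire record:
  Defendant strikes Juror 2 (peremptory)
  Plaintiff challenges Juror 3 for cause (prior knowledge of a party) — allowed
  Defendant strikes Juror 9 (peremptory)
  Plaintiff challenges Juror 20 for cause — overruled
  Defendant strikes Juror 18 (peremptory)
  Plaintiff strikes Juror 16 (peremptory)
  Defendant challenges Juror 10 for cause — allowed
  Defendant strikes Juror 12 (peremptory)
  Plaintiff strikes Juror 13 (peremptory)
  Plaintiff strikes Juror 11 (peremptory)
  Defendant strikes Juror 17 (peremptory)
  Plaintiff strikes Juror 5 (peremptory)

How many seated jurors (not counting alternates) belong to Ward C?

2

Removed: #2, #3, #5, #9, #10, #11, #12, #13, #16, #17, #18.
Seated jurors 1–7: #1, #4, #6, #7, #8, #14, #15 (alternates #19, #20, #21, #22 not counted).
Of those, in Ward C: #7, #8 → 2.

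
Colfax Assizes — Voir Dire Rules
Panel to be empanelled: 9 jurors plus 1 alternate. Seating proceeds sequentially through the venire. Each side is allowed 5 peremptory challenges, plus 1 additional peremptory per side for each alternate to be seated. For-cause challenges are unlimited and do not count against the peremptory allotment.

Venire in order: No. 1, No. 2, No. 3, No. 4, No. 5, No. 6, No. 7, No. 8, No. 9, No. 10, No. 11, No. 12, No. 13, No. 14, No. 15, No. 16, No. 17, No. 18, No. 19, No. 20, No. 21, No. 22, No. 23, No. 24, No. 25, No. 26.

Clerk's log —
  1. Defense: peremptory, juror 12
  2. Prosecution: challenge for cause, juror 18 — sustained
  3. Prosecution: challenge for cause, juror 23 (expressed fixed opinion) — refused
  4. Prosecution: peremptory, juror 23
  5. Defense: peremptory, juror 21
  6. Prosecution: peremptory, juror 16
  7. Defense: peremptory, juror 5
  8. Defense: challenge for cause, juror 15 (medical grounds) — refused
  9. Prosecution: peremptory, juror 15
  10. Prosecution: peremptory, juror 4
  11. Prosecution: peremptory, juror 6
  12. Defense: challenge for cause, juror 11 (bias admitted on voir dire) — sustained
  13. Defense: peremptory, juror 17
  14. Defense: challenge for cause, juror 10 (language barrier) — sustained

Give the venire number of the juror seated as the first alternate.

20

Removed: #4, #5, #6, #10, #11, #12, #15, #16, #17, #18, #21, #23.
Seating in order: seats 1–9 → #1, #2, #3, #7, #8, #9, #13, #14, #19; alternates → #20.
So alternate 1 is #20.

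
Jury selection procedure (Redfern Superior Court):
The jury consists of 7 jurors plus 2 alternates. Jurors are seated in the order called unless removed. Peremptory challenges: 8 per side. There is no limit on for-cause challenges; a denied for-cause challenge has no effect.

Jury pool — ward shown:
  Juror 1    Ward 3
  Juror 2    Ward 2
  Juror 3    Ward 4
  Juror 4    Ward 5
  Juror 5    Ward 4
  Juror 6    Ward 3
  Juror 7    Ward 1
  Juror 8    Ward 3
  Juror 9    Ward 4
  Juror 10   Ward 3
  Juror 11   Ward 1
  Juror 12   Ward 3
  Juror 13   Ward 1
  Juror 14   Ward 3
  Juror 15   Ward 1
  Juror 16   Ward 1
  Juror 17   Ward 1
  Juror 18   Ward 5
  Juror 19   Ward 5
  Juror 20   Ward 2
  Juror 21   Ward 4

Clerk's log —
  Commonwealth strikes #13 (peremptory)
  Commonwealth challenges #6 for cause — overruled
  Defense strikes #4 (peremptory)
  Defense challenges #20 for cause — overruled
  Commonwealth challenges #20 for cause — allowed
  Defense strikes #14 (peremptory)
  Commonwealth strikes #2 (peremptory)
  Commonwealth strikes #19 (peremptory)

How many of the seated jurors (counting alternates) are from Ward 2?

Removed: #2, #4, #13, #14, #19, #20.
Seated (9 incl. alternates): #1, #3, #5, #6, #7, #8, #9, #10, #11.
None of those are in Ward 2 → 0.

0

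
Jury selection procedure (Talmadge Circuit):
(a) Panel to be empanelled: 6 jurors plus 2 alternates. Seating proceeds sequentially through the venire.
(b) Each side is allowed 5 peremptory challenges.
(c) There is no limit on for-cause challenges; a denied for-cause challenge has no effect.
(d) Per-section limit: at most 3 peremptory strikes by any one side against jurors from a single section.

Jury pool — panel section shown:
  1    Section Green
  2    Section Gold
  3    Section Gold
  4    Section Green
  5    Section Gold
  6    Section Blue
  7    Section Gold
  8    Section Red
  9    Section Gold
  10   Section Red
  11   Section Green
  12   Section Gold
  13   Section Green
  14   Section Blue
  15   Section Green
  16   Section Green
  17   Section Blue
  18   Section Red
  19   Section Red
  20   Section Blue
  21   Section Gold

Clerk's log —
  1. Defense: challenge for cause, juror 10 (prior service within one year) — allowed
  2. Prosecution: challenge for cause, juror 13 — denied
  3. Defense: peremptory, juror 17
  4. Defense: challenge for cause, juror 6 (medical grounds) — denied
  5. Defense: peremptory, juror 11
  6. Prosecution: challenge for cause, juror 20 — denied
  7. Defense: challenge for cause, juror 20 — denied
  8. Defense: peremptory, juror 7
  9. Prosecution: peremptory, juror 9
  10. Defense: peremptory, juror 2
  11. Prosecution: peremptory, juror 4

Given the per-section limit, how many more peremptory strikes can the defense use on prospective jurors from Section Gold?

1

Defense peremptories so far: #17, #11, #7, #2 — 4 of 5 used, 1 left overall.
Against Section Gold: #7, #2 — 2 used; per-section cap 3 leaves 1.
Binding limit: min(1, 1) = 1.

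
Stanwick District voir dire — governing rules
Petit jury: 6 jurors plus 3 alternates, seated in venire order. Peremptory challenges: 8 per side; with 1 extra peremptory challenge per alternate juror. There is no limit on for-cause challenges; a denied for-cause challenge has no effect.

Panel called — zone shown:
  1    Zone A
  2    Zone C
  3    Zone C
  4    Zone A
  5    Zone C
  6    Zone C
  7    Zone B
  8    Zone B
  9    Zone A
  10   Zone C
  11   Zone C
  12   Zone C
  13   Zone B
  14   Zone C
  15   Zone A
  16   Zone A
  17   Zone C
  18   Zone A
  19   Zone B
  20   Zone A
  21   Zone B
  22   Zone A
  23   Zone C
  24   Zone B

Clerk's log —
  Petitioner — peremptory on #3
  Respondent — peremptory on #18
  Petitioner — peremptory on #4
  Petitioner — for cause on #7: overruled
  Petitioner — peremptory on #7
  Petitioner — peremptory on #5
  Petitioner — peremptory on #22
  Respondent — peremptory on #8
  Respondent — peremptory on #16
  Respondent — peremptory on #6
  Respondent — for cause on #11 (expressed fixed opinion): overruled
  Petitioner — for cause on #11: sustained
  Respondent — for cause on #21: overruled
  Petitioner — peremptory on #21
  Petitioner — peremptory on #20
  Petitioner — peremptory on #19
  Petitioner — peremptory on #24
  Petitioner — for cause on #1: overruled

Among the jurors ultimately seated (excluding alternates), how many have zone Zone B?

Removed: #3, #4, #5, #6, #7, #8, #11, #16, #18, #19, #20, #21, #22, #24.
Seated jurors 1–6: #1, #2, #9, #10, #12, #13 (alternates #14, #15, #17 not counted).
Of those, in Zone B: #13 → 1.

1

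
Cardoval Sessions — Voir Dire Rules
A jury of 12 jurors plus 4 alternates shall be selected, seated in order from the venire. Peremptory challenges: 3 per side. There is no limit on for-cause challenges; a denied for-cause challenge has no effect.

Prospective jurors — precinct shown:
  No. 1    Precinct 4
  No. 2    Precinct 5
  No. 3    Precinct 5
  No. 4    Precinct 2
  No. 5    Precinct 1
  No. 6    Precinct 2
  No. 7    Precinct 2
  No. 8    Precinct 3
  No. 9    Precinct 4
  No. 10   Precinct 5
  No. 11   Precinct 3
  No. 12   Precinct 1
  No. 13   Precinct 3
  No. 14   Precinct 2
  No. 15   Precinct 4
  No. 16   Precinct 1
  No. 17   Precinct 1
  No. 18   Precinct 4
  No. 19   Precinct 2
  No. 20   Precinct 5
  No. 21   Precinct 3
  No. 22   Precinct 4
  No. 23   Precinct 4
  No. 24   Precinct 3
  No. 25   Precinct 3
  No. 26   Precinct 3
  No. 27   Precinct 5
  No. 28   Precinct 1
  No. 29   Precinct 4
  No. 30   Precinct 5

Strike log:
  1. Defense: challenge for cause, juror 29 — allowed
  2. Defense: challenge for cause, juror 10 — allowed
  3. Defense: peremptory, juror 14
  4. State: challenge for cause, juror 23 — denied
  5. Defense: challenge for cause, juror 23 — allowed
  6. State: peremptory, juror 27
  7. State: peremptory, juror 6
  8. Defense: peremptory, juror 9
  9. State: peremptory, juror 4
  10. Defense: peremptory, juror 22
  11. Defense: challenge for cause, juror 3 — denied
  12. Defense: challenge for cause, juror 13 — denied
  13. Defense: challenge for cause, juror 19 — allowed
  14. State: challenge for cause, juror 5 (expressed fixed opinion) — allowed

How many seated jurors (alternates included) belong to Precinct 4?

3

Removed: #4, #5, #6, #9, #10, #14, #19, #22, #23, #27, #29.
Seated (16 incl. alternates): #1, #2, #3, #7, #8, #11, #12, #13, #15, #16, #17, #18, #20, #21, #24, #25.
Of those, in Precinct 4: #1, #15, #18 → 3.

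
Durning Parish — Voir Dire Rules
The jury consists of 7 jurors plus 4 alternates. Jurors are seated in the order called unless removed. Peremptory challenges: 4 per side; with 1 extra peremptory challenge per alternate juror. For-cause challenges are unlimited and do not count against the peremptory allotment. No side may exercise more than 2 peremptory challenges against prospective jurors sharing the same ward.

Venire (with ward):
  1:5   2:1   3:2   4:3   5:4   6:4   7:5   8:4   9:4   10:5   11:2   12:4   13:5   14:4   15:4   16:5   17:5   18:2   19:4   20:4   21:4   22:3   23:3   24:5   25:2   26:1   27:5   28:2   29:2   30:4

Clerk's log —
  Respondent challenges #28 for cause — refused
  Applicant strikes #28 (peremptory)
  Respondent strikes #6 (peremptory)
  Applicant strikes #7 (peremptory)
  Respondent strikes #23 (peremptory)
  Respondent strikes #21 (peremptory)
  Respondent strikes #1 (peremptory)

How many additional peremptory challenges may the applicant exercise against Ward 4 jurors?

2

Applicant peremptories so far: #28, #7 — 2 of 8 used, 6 left overall.
Against Ward 4: none yet — per-ward cap 2 leaves 2.
Binding limit: min(6, 2) = 2.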